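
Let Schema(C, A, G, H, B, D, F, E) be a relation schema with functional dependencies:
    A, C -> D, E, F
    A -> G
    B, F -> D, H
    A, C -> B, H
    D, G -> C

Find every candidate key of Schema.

No FD produces {A}, so it must be in every candidate key.
{A, C}⁺ = {A, B, C, D, E, F, G, H} — all of the relation — so {A, C} is a candidate key.
{A, D}⁺ = {A, B, C, D, E, F, G, H} — all of the relation — so {A, D} is a candidate key.
{A, B, F}⁺ = {A, B, C, D, E, F, G, H} — all of the relation — so {A, B, F} is a candidate key.
No proper subset of any of these is a key, and no other minimal superkey exists.

{A, B, F}, {A, C}, {A, D}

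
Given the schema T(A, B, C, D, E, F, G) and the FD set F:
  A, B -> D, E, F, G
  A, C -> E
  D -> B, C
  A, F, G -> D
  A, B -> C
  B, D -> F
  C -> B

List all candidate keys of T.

Attributes never on any right-hand side: {A} — every candidate key must contain it.
{A, B}⁺ = {A, B, C, D, E, F, G} — all of the relation — so {A, B} is a candidate key.
{A, C}⁺ = {A, B, C, D, E, F, G} — all of the relation — so {A, C} is a candidate key.
{A, D}⁺ = {A, B, C, D, E, F, G} — all of the relation — so {A, D} is a candidate key.
{A, F, G}⁺ = {A, B, C, D, E, F, G} — all of the relation — so {A, F, G} is a candidate key.
Any other superkey properly contains one of these, so there are no further candidate keys.

{A, B}, {A, C}, {A, D}, {A, F, G}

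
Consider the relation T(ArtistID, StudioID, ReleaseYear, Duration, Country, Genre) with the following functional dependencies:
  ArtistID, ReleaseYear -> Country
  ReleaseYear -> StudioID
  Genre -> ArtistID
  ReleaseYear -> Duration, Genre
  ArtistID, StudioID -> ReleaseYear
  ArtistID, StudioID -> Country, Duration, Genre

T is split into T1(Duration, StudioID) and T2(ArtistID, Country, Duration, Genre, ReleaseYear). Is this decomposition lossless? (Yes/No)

T1 ∩ T2 = {Duration}; its closure under F is {Duration}.
The closure covers neither T1 nor T2 entirely; the join is not lossless.

No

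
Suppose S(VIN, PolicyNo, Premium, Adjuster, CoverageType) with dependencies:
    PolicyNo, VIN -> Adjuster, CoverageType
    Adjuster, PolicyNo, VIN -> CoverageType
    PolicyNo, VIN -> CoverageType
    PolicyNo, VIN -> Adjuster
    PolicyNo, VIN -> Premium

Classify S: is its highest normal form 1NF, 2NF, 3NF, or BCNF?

BCNF

Candidate key: {PolicyNo, VIN}. Prime attributes: {PolicyNo, VIN}.
Every FD has a superkey on the left, so the relation is in BCNF.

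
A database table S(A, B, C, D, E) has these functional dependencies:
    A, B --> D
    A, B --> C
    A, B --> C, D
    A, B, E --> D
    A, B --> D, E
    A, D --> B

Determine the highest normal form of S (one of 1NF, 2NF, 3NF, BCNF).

BCNF

Candidate keys: {A, B}, {A, D}. Prime attributes: {A, B, D}.
The left-hand side of every FD is a superkey, so BCNF is satisfied.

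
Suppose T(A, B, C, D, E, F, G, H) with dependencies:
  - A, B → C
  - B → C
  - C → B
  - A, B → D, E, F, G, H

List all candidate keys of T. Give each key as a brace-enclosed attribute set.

{A, B}, {A, C}

Attributes never on any right-hand side: {A} — every candidate key must contain it.
{A, B}⁺ = {A, B, C, D, E, F, G, H} — all of the relation — so {A, B} is a candidate key.
{A, C}⁺ = {A, B, C, D, E, F, G, H} — all of the relation — so {A, C} is a candidate key.
These are minimal and exhaustive — every other superkey contains one of them.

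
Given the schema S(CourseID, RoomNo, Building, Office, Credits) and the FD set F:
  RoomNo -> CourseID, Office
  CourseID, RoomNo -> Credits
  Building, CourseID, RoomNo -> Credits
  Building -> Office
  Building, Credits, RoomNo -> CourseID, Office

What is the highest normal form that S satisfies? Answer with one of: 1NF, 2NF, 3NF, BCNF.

1NF

Candidate key: {Building, RoomNo}. Prime attributes: {Building, RoomNo}.
RoomNo -> CourseID, Office: {RoomNo}⁺ = {CourseID, Credits, Office, RoomNo}, which is not all of the attributes, so the left side is not a superkey — BCNF is violated.
RoomNo -> CourseID, Office determines the non-prime attributes {CourseID, Office} from a non-superkey — 3NF is violated.
The proper key subset {Building} of {Building, RoomNo} determines non-prime {Office}, so the relation is not even in 2NF.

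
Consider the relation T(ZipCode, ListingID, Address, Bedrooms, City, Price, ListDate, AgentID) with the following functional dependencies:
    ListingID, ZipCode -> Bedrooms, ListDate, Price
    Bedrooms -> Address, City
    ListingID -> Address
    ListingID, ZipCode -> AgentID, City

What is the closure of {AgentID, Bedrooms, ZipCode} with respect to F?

{Address, AgentID, Bedrooms, City, ZipCode}

Start with {AgentID, Bedrooms, ZipCode}.
Bedrooms -> Address, City applies; add {Address, City} → now {Address, AgentID, Bedrooms, City, ZipCode}.
No further FD applies.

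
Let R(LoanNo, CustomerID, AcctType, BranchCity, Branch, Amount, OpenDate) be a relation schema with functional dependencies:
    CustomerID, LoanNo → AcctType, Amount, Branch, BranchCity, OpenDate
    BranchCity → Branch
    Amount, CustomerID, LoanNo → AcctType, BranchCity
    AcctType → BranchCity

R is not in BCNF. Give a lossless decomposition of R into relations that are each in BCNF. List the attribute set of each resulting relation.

Candidate key of the original relation: {CustomerID, LoanNo}.
{AcctType, Amount, Branch, BranchCity, CustomerID, LoanNo, OpenDate}: {BranchCity} determines {Branch, BranchCity} here but is not a superkey — split on BranchCity → Branch, giving {Branch, BranchCity} and {AcctType, Amount, BranchCity, CustomerID, LoanNo, OpenDate}.
{Branch, BranchCity} has no BCNF violation.
{AcctType, Amount, BranchCity, CustomerID, LoanNo, OpenDate}: {AcctType} determines {AcctType, BranchCity} here but is not a superkey — split on AcctType → BranchCity, giving {AcctType, BranchCity} and {AcctType, Amount, CustomerID, LoanNo, OpenDate}.
{AcctType, BranchCity} has no BCNF violation.
{AcctType, Amount, CustomerID, LoanNo, OpenDate} has no BCNF violation.

{AcctType, Amount, CustomerID, LoanNo, OpenDate}; {AcctType, BranchCity}; {Branch, BranchCity}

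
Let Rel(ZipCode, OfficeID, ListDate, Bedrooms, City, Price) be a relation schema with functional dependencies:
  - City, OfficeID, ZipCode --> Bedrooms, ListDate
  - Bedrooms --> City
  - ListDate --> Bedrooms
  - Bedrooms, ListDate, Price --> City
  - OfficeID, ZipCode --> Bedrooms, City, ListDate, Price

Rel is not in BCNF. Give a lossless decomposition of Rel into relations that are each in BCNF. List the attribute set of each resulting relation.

Candidate key of the original relation: {OfficeID, ZipCode}.
Within {Bedrooms, City, ListDate, OfficeID, Price, ZipCode}: {Bedrooms}⁺ ∩ {Bedrooms, City, ListDate, OfficeID, Price, ZipCode} = {Bedrooms, City}, not the whole set, so Bedrooms --> City violates BCNF; decompose into {Bedrooms, City} and {Bedrooms, ListDate, OfficeID, Price, ZipCode}.
{Bedrooms, City}: every determinant is a superkey — BCNF.
Within {Bedrooms, ListDate, OfficeID, Price, ZipCode}: {ListDate}⁺ ∩ {Bedrooms, ListDate, OfficeID, Price, ZipCode} = {Bedrooms, ListDate}, not the whole set, so ListDate --> Bedrooms violates BCNF; decompose into {Bedrooms, ListDate} and {ListDate, OfficeID, Price, ZipCode}.
{Bedrooms, ListDate}: every determinant is a superkey — BCNF.
{ListDate, OfficeID, Price, ZipCode}: every determinant is a superkey — BCNF.

{Bedrooms, City}; {Bedrooms, ListDate}; {ListDate, OfficeID, Price, ZipCode}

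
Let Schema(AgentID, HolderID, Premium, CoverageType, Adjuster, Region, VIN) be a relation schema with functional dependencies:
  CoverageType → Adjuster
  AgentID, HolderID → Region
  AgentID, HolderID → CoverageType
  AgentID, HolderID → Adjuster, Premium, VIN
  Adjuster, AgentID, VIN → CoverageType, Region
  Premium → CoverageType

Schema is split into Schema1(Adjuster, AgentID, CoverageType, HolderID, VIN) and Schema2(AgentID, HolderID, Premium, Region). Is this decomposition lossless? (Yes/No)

Common attributes: {AgentID, HolderID}; their closure is {Adjuster, AgentID, CoverageType, HolderID, Premium, Region, VIN}.
Since Schema1 ⊆ {Adjuster, AgentID, CoverageType, HolderID, Premium, Region, VIN}, the intersection is a superkey of Schema1; the decomposition is lossless.

Yes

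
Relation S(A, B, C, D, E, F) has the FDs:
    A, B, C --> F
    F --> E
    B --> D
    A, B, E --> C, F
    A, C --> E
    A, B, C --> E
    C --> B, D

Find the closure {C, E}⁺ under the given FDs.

Start with {C, E}.
C --> B, D applies; add {B, D} → now {B, C, D, E}.
No further FD applies.

{B, C, D, E}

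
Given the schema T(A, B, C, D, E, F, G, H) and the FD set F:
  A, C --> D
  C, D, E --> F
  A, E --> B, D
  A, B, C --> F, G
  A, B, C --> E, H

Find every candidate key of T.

{A, B, C}, {A, C, E}

No FD produces {A, C}, so they must be in every candidate key.
{A, B, C}⁺ = {A, B, C, D, E, F, G, H} — all of the relation — so {A, B, C} is a candidate key.
{A, C, E}⁺ = {A, B, C, D, E, F, G, H} — all of the relation — so {A, C, E} is a candidate key.
These are minimal and exhaustive — every other superkey contains one of them.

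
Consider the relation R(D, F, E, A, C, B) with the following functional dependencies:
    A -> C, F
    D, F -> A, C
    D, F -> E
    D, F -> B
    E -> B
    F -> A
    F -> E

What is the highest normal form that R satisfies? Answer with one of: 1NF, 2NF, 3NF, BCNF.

Candidate keys: {A, D}, {D, F}. Prime attributes: {A, D, F}.
A -> C, F: {A}⁺ = {A, B, C, E, F}, which is not all of the attributes, so the left side is not a superkey — BCNF is violated.
Because {C} is non-prime and the left side of A -> C, F is not a superkey, the relation is not in 3NF.
Since {A} ⊂ {A, D} and {A}⁺ ⊇ {B, C, E} with {B, C, E} non-prime, there is a partial dependency; 2NF fails.

1NF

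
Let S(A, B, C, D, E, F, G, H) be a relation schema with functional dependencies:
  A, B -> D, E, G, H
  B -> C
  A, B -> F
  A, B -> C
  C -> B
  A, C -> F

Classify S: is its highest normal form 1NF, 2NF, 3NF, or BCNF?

Candidate keys: {A, B}, {A, C}. Prime attributes: {A, B, C}.
B -> C: {B}⁺ = {B, C}, which is not all of the attributes, so the left side is not a superkey — BCNF is violated.
But every attribute on its right side ({C}) is prime, and the same holds for every other non-superkey FD, so 3NF still holds.

3NF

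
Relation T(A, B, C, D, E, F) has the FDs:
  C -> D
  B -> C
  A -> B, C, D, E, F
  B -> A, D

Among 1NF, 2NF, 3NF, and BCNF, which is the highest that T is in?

2NF

Candidate keys: {A}, {B}. Prime attributes: {A, B}.
C -> D: {C}⁺ = {C, D}, which is not all of the attributes, so the left side is not a superkey — BCNF is violated.
C -> D has non-prime {D} on the right and a non-superkey on the left, so 3NF fails.
With only single-attribute keys there can be no partial dependency, so 2NF holds.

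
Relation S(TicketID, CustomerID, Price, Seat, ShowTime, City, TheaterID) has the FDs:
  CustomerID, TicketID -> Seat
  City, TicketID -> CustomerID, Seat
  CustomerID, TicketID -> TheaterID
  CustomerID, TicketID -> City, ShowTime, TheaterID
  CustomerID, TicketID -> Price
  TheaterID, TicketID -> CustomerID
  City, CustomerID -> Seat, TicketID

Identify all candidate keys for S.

Closure of {City, CustomerID} is {City, CustomerID, Price, Seat, ShowTime, TheaterID, TicketID}, the whole schema; {City, CustomerID} is a candidate key.
Closure of {City, TicketID} is {City, CustomerID, Price, Seat, ShowTime, TheaterID, TicketID}, the whole schema; {City, TicketID} is a candidate key.
Closure of {CustomerID, TicketID} is {City, CustomerID, Price, Seat, ShowTime, TheaterID, TicketID}, the whole schema; {CustomerID, TicketID} is a candidate key.
Closure of {TheaterID, TicketID} is {City, CustomerID, Price, Seat, ShowTime, TheaterID, TicketID}, the whole schema; {TheaterID, TicketID} is a candidate key.
Any other superkey properly contains one of these, so there are no further candidate keys.

{City, CustomerID}, {City, TicketID}, {CustomerID, TicketID}, {TheaterID, TicketID}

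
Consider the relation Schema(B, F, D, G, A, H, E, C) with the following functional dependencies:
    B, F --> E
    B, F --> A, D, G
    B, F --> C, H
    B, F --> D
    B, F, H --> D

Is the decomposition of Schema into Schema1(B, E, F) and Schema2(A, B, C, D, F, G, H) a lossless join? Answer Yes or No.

Common attributes: {B, F}; their closure is {A, B, C, D, E, F, G, H}.
This includes all of Schema1, so the common attributes are a superkey of Schema1 — the join is lossless.

Yes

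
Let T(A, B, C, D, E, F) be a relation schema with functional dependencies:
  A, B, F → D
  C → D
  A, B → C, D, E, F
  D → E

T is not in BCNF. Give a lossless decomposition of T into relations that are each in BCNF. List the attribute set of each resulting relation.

Candidate key of the original relation: {A, B}.
{A, B, C, D, E, F}: {C} determines {C, D, E} here but is not a superkey — split on C → D, E, giving {C, D, E} and {A, B, C, F}.
{C, D, E}: {D} determines {D, E} here but is not a superkey — split on D → E, giving {D, E} and {C, D}.
{D, E} is in BCNF.
{C, D} is in BCNF.
{A, B, C, F} is in BCNF.

{A, B, C, F}; {C, D}; {D, E}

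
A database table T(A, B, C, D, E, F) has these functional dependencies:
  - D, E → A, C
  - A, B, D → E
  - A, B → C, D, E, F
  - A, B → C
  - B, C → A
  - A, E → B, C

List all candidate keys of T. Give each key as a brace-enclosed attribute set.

{A, B}, {A, E}, {B, C}, {D, E}

{A, B}⁺ = {A, B, C, D, E, F}, which is every attribute, so {A, B} is a candidate key.
{A, E}⁺ = {A, B, C, D, E, F}, which is every attribute, so {A, E} is a candidate key.
{B, C}⁺ = {A, B, C, D, E, F}, which is every attribute, so {B, C} is a candidate key.
{D, E}⁺ = {A, B, C, D, E, F}, which is every attribute, so {D, E} is a candidate key.
No proper subset of any of these is a key, and no other minimal superkey exists.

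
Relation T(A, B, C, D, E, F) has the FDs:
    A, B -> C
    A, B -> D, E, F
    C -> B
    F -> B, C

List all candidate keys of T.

{A, B}, {A, C}, {A, F}

No FD produces {A}, so it must be in every candidate key.
{A, B} is a candidate key since {A, B}⁺ = {A, B, C, D, E, F} covers every attribute.
{A, C} is a candidate key since {A, C}⁺ = {A, B, C, D, E, F} covers every attribute.
{A, F} is a candidate key since {A, F}⁺ = {A, B, C, D, E, F} covers every attribute.
Any other superkey properly contains one of these, so there are no further candidate keys.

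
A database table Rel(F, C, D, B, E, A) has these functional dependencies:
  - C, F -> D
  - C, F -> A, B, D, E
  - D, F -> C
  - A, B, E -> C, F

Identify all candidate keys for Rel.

{A, B, E}, {C, F}, {D, F}

{C, F} is a candidate key since {C, F}⁺ = {A, B, C, D, E, F} covers every attribute.
{D, F} is a candidate key since {D, F}⁺ = {A, B, C, D, E, F} covers every attribute.
{A, B, E} is a candidate key since {A, B, E}⁺ = {A, B, C, D, E, F} covers every attribute.
Any other superkey properly contains one of these, so there are no further candidate keys.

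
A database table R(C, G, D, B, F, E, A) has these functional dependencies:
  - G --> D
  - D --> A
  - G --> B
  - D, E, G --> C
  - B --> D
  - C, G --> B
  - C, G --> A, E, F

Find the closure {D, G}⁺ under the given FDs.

Start with {D, G}.
D --> A applies; add {A} → now {A, D, G}.
G --> B applies; add {B} → now {A, B, D, G}.
No further FD applies.

{A, B, D, G}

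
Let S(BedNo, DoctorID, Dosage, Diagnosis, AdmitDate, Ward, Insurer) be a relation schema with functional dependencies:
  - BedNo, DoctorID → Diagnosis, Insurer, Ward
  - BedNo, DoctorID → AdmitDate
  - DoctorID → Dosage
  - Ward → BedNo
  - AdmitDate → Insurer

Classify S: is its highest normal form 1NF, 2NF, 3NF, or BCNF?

1NF

Candidate keys: {BedNo, DoctorID}, {DoctorID, Ward}. Prime attributes: {BedNo, DoctorID, Ward}.
DoctorID → Dosage: {DoctorID}⁺ = {DoctorID, Dosage}, which is not all of the attributes, so the left side is not a superkey — BCNF is violated.
Because {Dosage} is non-prime and the left side of DoctorID → Dosage is not a superkey, the relation is not in 3NF.
{DoctorID} is a proper subset of the key {BedNo, DoctorID}, and {DoctorID}⁺ contains the non-prime attribute {Dosage} — a partial dependency, so 2NF is violated.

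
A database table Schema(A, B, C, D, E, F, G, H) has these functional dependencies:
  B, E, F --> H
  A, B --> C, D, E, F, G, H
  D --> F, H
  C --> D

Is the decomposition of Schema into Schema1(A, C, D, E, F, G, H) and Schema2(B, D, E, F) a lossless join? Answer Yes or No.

No

Common attributes: {D, E, F}; their closure is {D, E, F, H}.
Neither Schema1 nor Schema2 is contained in that closure, so the decomposition is lossy.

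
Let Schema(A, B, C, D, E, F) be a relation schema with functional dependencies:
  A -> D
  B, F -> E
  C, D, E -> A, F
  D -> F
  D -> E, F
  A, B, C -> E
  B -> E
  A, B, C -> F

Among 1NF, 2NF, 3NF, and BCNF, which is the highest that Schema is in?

Candidate keys: {A, B, C}, {B, C, D}. Prime attributes: {A, B, C, D}.
For A -> D we have {A}⁺ = {A, D, E, F}; {A} is not a superkey, so BCNF fails.
B, F -> E determines the non-prime attribute {E} from a non-superkey — 3NF is violated.
The proper key subset {A} of {A, B, C} determines non-prime {E, F}, so the relation is not even in 2NF.

1NF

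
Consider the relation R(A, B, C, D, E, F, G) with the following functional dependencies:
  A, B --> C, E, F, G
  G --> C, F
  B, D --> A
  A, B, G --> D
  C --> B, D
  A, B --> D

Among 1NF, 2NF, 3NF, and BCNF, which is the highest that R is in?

Candidate keys: {A, B}, {B, D}, {C}, {G}. Prime attributes: {A, B, C, D, G}.
Every FD has a superkey on the left, so the relation is in BCNF.

BCNF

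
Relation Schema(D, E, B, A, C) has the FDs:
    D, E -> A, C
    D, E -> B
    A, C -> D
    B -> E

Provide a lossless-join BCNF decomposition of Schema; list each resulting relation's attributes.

Candidate keys of the original relation: {A, B, C}, {A, C, E}, {B, D}, {D, E}.
Within {A, B, C, D, E}: {A, C}⁺ ∩ {A, B, C, D, E} = {A, C, D}, not the whole set, so A, C -> D violates BCNF; decompose into {A, C, D} and {A, B, C, E}.
{A, C, D} is in BCNF.
Within {A, B, C, E}: {B}⁺ ∩ {A, B, C, E} = {B, E}, not the whole set, so B -> E violates BCNF; decompose into {B, E} and {A, B, C}.
{B, E} is in BCNF.
{A, B, C} is in BCNF.

{A, B, C}; {A, C, D}; {B, E}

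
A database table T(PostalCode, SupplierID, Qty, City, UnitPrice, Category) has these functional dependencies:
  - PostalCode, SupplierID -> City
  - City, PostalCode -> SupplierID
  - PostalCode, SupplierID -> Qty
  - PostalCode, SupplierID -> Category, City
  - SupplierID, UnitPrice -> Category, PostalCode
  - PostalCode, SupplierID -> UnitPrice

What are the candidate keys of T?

{City, PostalCode}, {PostalCode, SupplierID}, {SupplierID, UnitPrice}

{City, PostalCode}⁺ = {Category, City, PostalCode, Qty, SupplierID, UnitPrice}, which is every attribute, so {City, PostalCode} is a candidate key.
{PostalCode, SupplierID}⁺ = {Category, City, PostalCode, Qty, SupplierID, UnitPrice}, which is every attribute, so {PostalCode, SupplierID} is a candidate key.
{SupplierID, UnitPrice}⁺ = {Category, City, PostalCode, Qty, SupplierID, UnitPrice}, which is every attribute, so {SupplierID, UnitPrice} is a candidate key.
Any other superkey properly contains one of these, so there are no further candidate keys.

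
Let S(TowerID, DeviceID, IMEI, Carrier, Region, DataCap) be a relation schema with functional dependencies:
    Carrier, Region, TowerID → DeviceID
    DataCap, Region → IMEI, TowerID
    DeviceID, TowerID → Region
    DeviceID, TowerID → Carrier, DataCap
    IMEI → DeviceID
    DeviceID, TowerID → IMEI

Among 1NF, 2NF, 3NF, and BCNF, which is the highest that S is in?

Candidate keys: {Carrier, Region, TowerID}, {DataCap, Region}, {DeviceID, TowerID}, {IMEI, TowerID}. Prime attributes: {Carrier, DataCap, DeviceID, IMEI, Region, TowerID}.
IMEI → DeviceID: {IMEI}⁺ = {DeviceID, IMEI}, which is not all of the attributes, so the left side is not a superkey — BCNF is violated.
Its right-hand attributes {DeviceID} are all prime, as are those of every other non-superkey FD — the relation is in 3NF.

3NF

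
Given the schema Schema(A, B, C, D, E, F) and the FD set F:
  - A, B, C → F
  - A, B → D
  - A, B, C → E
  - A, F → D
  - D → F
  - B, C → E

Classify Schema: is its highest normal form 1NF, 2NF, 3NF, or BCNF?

1NF

Candidate key: {A, B, C}. Prime attributes: {A, B, C}.
A, B → D breaks BCNF: {A, B}⁺ = {A, B, D, F}, so {A, B} is not a superkey.
Because {D} is non-prime and the left side of A, B → D is not a superkey, the relation is not in 3NF.
{A, B} is a proper subset of the key {A, B, C}, and {A, B}⁺ contains the non-prime attributes {D, F} — a partial dependency, so 2NF is violated.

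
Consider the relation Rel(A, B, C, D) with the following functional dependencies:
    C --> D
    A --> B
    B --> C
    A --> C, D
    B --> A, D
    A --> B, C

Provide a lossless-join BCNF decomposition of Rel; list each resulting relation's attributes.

{A, B, C}; {C, D}

Candidate keys of the original relation: {A}, {B}.
Within {A, B, C, D}: {C}⁺ ∩ {A, B, C, D} = {C, D}, not the whole set, so C --> D violates BCNF; decompose into {C, D} and {A, B, C}.
{C, D} has no BCNF violation.
{A, B, C} has no BCNF violation.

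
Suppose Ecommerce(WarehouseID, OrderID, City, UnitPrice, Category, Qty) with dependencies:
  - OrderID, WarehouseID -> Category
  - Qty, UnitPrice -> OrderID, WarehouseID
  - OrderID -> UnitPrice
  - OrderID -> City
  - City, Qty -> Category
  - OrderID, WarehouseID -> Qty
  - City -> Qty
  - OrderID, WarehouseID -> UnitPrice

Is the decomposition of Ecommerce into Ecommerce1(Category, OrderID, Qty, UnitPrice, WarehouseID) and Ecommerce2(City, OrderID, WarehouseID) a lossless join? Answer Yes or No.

The shared attributes are {OrderID, WarehouseID} and {OrderID, WarehouseID}⁺ = {Category, City, OrderID, Qty, UnitPrice, WarehouseID}.
Ecommerce1 is contained in that closure, so Ecommerce1 ∩ Ecommerce2 -> Ecommerce1 holds and the join is lossless.

Yes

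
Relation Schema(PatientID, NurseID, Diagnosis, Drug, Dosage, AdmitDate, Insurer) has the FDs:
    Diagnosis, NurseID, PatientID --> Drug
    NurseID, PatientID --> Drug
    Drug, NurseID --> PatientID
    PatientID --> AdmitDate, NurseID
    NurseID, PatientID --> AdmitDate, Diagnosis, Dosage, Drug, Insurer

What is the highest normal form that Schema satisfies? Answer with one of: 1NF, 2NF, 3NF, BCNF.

BCNF

Candidate keys: {Drug, NurseID}, {PatientID}. Prime attributes: {Drug, NurseID, PatientID}.
The left-hand side of every FD is a superkey, so BCNF is satisfied.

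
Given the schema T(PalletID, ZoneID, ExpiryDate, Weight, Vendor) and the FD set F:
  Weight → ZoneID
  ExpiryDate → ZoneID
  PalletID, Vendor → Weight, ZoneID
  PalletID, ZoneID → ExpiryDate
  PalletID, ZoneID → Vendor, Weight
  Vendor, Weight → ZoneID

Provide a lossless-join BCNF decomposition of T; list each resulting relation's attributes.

Candidate keys of the original relation: {ExpiryDate, PalletID}, {PalletID, Vendor}, {PalletID, Weight}, {PalletID, ZoneID}.
In {ExpiryDate, PalletID, Vendor, Weight, ZoneID}, {Weight} is not a superkey ({Weight}⁺ restricted to this set is {Weight, ZoneID}), so split on Weight → ZoneID into {Weight, ZoneID} and {ExpiryDate, PalletID, Vendor, Weight}.
{Weight, ZoneID}: every determinant is a superkey — BCNF.
{ExpiryDate, PalletID, Vendor, Weight}: every determinant is a superkey — BCNF.

{ExpiryDate, PalletID, Vendor, Weight}; {Weight, ZoneID}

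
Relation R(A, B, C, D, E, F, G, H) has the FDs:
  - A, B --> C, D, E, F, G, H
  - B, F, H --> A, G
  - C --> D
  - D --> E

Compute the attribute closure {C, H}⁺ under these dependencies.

{C, D, E, H}

Start with {C, H}.
C --> D applies; add {D} → now {C, D, H}.
D --> E applies; add {E} → now {C, D, E, H}.
No further FD applies.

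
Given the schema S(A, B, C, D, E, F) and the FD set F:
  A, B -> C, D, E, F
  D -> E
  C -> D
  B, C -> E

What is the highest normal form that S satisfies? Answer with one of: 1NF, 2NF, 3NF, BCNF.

2NF

Candidate key: {A, B}. Prime attributes: {A, B}.
For D -> E we have {D}⁺ = {D, E}; {D} is not a superkey, so BCNF fails.
D -> E has non-prime {E} on the right and a non-superkey on the left, so 3NF fails.
No non-prime attribute depends on a proper subset of any candidate key, so 2NF holds.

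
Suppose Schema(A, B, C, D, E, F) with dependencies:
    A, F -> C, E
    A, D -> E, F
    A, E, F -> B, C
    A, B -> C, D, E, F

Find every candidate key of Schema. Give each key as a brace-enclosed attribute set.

No FD produces {A}, so it must be in every candidate key.
{A, B}⁺ = {A, B, C, D, E, F}, which is every attribute, so {A, B} is a candidate key.
{A, D}⁺ = {A, B, C, D, E, F}, which is every attribute, so {A, D} is a candidate key.
{A, F}⁺ = {A, B, C, D, E, F}, which is every attribute, so {A, F} is a candidate key.
Any other superkey properly contains one of these, so there are no further candidate keys.

{A, B}, {A, D}, {A, F}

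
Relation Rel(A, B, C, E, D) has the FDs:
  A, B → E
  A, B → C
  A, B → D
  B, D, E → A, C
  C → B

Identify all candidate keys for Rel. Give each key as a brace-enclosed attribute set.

{A, B}⁺ = {A, B, C, D, E}, which is every attribute, so {A, B} is a candidate key.
{A, C}⁺ = {A, B, C, D, E}, which is every attribute, so {A, C} is a candidate key.
{B, D, E}⁺ = {A, B, C, D, E}, which is every attribute, so {B, D, E} is a candidate key.
{C, D, E}⁺ = {A, B, C, D, E}, which is every attribute, so {C, D, E} is a candidate key.
No proper subset of any of these is a key, and no other minimal superkey exists.

{A, B}, {A, C}, {B, D, E}, {C, D, E}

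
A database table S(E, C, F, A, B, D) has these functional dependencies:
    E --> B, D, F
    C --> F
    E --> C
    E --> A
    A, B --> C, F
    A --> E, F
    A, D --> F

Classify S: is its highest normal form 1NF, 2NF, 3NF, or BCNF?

Candidate keys: {A}, {E}. Prime attributes: {A, E}.
For C --> F we have {C}⁺ = {C, F}; {C} is not a superkey, so BCNF fails.
Because {F} is non-prime and the left side of C --> F is not a superkey, the relation is not in 3NF.
Every candidate key is a single attribute, so no partial dependency is possible; 2NF holds.

2NF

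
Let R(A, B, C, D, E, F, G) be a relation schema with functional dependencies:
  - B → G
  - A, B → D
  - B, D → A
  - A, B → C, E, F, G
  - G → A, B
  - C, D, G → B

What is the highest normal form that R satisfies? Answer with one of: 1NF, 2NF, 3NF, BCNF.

BCNF

Candidate keys: {B}, {G}. Prime attributes: {B, G}.
The left-hand side of every FD is a superkey, so BCNF is satisfied.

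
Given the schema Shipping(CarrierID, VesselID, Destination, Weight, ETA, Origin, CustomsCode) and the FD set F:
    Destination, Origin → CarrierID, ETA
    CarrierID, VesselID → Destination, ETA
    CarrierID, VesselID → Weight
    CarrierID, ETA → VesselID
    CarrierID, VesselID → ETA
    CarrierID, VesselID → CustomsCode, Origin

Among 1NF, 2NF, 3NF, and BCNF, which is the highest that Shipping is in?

Candidate keys: {CarrierID, ETA}, {CarrierID, VesselID}, {Destination, Origin}. Prime attributes: {CarrierID, Destination, ETA, Origin, VesselID}.
Every FD has a superkey on the left, so the relation is in BCNF.

BCNF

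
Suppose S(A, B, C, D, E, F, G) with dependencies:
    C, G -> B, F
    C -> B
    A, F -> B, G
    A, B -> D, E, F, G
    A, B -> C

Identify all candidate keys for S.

Attributes never on any right-hand side: {A} — every candidate key must contain it.
{A, B} is a candidate key since {A, B}⁺ = {A, B, C, D, E, F, G} covers every attribute.
{A, C} is a candidate key since {A, C}⁺ = {A, B, C, D, E, F, G} covers every attribute.
{A, F} is a candidate key since {A, F}⁺ = {A, B, C, D, E, F, G} covers every attribute.
Any other superkey properly contains one of these, so there are no further candidate keys.

{A, B}, {A, C}, {A, F}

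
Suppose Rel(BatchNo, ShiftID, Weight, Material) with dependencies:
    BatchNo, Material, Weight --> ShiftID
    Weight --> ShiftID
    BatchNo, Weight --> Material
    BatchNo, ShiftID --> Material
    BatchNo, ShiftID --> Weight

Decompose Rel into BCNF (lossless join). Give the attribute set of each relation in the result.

Candidate keys of the original relation: {BatchNo, ShiftID}, {BatchNo, Weight}.
In {BatchNo, Material, ShiftID, Weight}, {Weight} is not a superkey ({Weight}⁺ restricted to this set is {ShiftID, Weight}), so split on Weight --> ShiftID into {ShiftID, Weight} and {BatchNo, Material, Weight}.
{ShiftID, Weight} has no BCNF violation.
{BatchNo, Material, Weight} has no BCNF violation.

{BatchNo, Material, Weight}; {ShiftID, Weight}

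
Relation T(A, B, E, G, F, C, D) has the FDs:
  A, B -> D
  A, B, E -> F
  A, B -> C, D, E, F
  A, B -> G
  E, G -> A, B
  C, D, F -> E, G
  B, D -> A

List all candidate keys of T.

{A, B}⁺ = {A, B, C, D, E, F, G}, which is every attribute, so {A, B} is a candidate key.
{B, D}⁺ = {A, B, C, D, E, F, G}, which is every attribute, so {B, D} is a candidate key.
{E, G}⁺ = {A, B, C, D, E, F, G}, which is every attribute, so {E, G} is a candidate key.
{C, D, F}⁺ = {A, B, C, D, E, F, G}, which is every attribute, so {C, D, F} is a candidate key.
Any other superkey properly contains one of these, so there are no further candidate keys.

{A, B}, {B, D}, {C, D, F}, {E, G}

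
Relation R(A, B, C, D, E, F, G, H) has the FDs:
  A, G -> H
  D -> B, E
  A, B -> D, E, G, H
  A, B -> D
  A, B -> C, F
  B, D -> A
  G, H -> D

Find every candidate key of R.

{A, B}, {A, G}, {D}, {G, H}

{D} is a candidate key since {D}⁺ = {A, B, C, D, E, F, G, H} covers every attribute.
{A, B} is a candidate key since {A, B}⁺ = {A, B, C, D, E, F, G, H} covers every attribute.
{A, G} is a candidate key since {A, G}⁺ = {A, B, C, D, E, F, G, H} covers every attribute.
{G, H} is a candidate key since {G, H}⁺ = {A, B, C, D, E, F, G, H} covers every attribute.
No proper subset of any of these is a key, and no other minimal superkey exists.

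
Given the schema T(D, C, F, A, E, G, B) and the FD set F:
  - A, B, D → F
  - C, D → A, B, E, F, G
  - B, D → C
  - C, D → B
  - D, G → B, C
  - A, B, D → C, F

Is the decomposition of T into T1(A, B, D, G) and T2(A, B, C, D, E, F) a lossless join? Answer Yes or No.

Yes

T1 ∩ T2 = {A, B, D}; its closure under F is {A, B, C, D, E, F, G}.
Since T1 ⊆ {A, B, C, D, E, F, G}, the intersection is a superkey of T1; the decomposition is lossless.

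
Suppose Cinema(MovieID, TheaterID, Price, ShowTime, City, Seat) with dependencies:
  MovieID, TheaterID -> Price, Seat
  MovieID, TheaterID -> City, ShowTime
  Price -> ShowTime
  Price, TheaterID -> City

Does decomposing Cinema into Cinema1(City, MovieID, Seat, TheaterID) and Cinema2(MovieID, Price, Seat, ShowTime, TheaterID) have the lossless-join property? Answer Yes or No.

Yes

Common attributes: {MovieID, Seat, TheaterID}; their closure is {City, MovieID, Price, Seat, ShowTime, TheaterID}.
Cinema1 is contained in that closure, so Cinema1 ∩ Cinema2 -> Cinema1 holds and the join is lossless.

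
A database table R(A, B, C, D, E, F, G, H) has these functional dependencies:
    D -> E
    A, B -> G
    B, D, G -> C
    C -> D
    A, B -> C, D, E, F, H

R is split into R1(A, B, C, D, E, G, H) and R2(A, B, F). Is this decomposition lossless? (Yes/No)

The shared attributes are {A, B} and {A, B}⁺ = {A, B, C, D, E, F, G, H}.
R1 is contained in that closure, so R1 ∩ R2 -> R1 holds and the join is lossless.

Yes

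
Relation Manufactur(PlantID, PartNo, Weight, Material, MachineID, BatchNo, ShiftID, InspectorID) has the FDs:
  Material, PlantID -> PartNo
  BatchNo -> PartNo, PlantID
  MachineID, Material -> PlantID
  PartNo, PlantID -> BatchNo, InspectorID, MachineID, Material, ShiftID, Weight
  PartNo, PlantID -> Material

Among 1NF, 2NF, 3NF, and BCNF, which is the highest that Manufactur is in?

Candidate keys: {BatchNo}, {MachineID, Material}, {Material, PlantID}, {PartNo, PlantID}. Prime attributes: {BatchNo, MachineID, Material, PartNo, PlantID}.
Every FD has a superkey on the left, so the relation is in BCNF.

BCNF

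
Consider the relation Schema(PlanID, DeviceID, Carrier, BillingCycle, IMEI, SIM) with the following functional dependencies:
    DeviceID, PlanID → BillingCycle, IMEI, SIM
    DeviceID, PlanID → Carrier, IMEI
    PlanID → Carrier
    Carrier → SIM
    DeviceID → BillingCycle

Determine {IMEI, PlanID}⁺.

Start with {IMEI, PlanID}.
PlanID → Carrier applies; add {Carrier} → now {Carrier, IMEI, PlanID}.
Carrier → SIM applies; add {SIM} → now {Carrier, IMEI, PlanID, SIM}.
No further FD applies.

{Carrier, IMEI, PlanID, SIM}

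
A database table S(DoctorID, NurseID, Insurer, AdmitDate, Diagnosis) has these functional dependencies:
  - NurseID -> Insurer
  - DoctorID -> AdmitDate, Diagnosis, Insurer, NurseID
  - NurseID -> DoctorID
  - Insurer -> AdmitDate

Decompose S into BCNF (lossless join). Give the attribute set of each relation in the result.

Candidate keys of the original relation: {DoctorID}, {NurseID}.
Within {AdmitDate, Diagnosis, DoctorID, Insurer, NurseID}: {Insurer}⁺ ∩ {AdmitDate, Diagnosis, DoctorID, Insurer, NurseID} = {AdmitDate, Insurer}, not the whole set, so Insurer -> AdmitDate violates BCNF; decompose into {AdmitDate, Insurer} and {Diagnosis, DoctorID, Insurer, NurseID}.
{AdmitDate, Insurer}: every determinant is a superkey — BCNF.
{Diagnosis, DoctorID, Insurer, NurseID}: every determinant is a superkey — BCNF.

{AdmitDate, Insurer}; {Diagnosis, DoctorID, Insurer, NurseID}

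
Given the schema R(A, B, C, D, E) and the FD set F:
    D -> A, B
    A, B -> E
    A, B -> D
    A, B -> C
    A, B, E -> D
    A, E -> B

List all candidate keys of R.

{A, B}, {A, E}, {D}

Closure of {D} is {A, B, C, D, E}, the whole schema; {D} is a candidate key.
Closure of {A, B} is {A, B, C, D, E}, the whole schema; {A, B} is a candidate key.
Closure of {A, E} is {A, B, C, D, E}, the whole schema; {A, E} is a candidate key.
No proper subset of any of these is a key, and no other minimal superkey exists.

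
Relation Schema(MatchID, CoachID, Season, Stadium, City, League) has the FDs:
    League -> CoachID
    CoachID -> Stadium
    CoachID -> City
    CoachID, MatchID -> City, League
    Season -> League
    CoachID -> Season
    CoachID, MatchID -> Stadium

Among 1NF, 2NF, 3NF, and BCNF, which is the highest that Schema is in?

Candidate keys: {CoachID, MatchID}, {League, MatchID}, {MatchID, Season}. Prime attributes: {CoachID, League, MatchID, Season}.
For League -> CoachID we have {League}⁺ = {City, CoachID, League, Season, Stadium}; {League} is not a superkey, so BCNF fails.
Because {Stadium} is non-prime and the left side of CoachID -> Stadium is not a superkey, the relation is not in 3NF.
The proper key subset {CoachID} of {CoachID, MatchID} determines non-prime {City, Stadium}, so the relation is not even in 2NF.

1NF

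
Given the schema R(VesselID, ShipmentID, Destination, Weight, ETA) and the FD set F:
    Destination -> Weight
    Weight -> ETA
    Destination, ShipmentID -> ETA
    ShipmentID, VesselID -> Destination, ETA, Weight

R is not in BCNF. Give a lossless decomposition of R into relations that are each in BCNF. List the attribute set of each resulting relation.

{Destination, ShipmentID, VesselID}; {Destination, Weight}; {ETA, Weight}

Candidate key of the original relation: {ShipmentID, VesselID}.
In {Destination, ETA, ShipmentID, VesselID, Weight}, {Destination} is not a superkey ({Destination}⁺ restricted to this set is {Destination, ETA, Weight}), so split on Destination -> ETA, Weight into {Destination, ETA, Weight} and {Destination, ShipmentID, VesselID}.
In {Destination, ETA, Weight}, {Weight} is not a superkey ({Weight}⁺ restricted to this set is {ETA, Weight}), so split on Weight -> ETA into {ETA, Weight} and {Destination, Weight}.
{ETA, Weight} has no BCNF violation.
{Destination, Weight} has no BCNF violation.
{Destination, ShipmentID, VesselID} has no BCNF violation.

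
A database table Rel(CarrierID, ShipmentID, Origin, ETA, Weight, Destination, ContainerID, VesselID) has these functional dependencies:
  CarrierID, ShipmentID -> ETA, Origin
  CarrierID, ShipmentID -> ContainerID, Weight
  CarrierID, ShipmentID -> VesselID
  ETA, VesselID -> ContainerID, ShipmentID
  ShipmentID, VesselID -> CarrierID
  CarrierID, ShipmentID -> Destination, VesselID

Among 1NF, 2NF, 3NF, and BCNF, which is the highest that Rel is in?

Candidate keys: {CarrierID, ShipmentID}, {ETA, VesselID}, {ShipmentID, VesselID}. Prime attributes: {CarrierID, ETA, ShipmentID, VesselID}.
The left-hand side of every FD is a superkey, so BCNF is satisfied.

BCNF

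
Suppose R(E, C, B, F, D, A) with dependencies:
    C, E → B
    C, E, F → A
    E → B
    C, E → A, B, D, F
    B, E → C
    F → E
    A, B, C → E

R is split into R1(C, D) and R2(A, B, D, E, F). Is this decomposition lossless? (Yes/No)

No

The shared attributes are {D} and {D}⁺ = {D}.
Neither R1 nor R2 is contained in that closure, so the decomposition is lossy.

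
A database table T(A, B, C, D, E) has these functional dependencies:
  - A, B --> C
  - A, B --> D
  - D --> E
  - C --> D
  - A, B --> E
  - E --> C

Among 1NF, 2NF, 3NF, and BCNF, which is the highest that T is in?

2NF

Candidate key: {A, B}. Prime attributes: {A, B}.
D --> E: {D}⁺ = {C, D, E}, which is not all of the attributes, so the left side is not a superkey — BCNF is violated.
Because {E} is non-prime and the left side of D --> E is not a superkey, the relation is not in 3NF.
Checking every proper subset of each key, none determines a non-prime attribute — 2NF is satisfied.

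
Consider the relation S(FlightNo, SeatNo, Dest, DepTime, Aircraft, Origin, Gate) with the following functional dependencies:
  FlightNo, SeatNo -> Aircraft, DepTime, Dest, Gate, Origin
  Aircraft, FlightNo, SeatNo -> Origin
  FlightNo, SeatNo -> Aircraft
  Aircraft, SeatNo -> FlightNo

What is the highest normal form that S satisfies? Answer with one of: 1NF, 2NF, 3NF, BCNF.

Candidate keys: {Aircraft, SeatNo}, {FlightNo, SeatNo}. Prime attributes: {Aircraft, FlightNo, SeatNo}.
Each dependency's left side is a superkey — BCNF holds.

BCNF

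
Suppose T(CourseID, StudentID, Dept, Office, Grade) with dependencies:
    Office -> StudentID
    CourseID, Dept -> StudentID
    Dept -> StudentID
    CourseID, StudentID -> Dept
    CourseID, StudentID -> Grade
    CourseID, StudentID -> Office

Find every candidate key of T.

{CourseID, Dept}, {CourseID, Office}, {CourseID, StudentID}

No FD produces {CourseID}, so it must be in every candidate key.
{CourseID, Dept} is a candidate key since {CourseID, Dept}⁺ = {CourseID, Dept, Grade, Office, StudentID} covers every attribute.
{CourseID, Office} is a candidate key since {CourseID, Office}⁺ = {CourseID, Dept, Grade, Office, StudentID} covers every attribute.
{CourseID, StudentID} is a candidate key since {CourseID, StudentID}⁺ = {CourseID, Dept, Grade, Office, StudentID} covers every attribute.
These are minimal and exhaustive — every other superkey contains one of them.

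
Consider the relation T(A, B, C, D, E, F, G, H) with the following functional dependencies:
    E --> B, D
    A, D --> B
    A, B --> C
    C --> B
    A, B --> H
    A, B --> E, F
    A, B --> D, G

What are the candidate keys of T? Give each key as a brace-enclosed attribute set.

Attributes never on any right-hand side: {A} — every candidate key must contain it.
{A, B}⁺ = {A, B, C, D, E, F, G, H} — all of the relation — so {A, B} is a candidate key.
{A, C}⁺ = {A, B, C, D, E, F, G, H} — all of the relation — so {A, C} is a candidate key.
{A, D}⁺ = {A, B, C, D, E, F, G, H} — all of the relation — so {A, D} is a candidate key.
{A, E}⁺ = {A, B, C, D, E, F, G, H} — all of the relation — so {A, E} is a candidate key.
These are minimal and exhaustive — every other superkey contains one of them.

{A, B}, {A, C}, {A, D}, {A, E}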